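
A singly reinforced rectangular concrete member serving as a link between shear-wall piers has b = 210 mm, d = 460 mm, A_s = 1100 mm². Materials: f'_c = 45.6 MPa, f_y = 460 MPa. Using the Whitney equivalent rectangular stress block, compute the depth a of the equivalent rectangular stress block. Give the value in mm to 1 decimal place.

a ≈ 62.2 mm

T = A_s f_y = 1100 × 460 = 506000 N = 506 kN.
Setting C = 0.85 f'_c a b equal to T: a = 506000/(0.85 × 45.6 × 210) = 62.2 mm.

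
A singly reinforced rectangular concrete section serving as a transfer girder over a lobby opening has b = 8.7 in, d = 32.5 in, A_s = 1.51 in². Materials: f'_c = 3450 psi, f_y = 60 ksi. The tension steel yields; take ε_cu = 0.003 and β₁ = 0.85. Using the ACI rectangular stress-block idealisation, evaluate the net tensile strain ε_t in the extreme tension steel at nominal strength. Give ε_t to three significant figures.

a = A_s f_y/(0.85 f'_c b) = 3.551 in.
β₁ = 0.85, so c = a/β₁ = 3.551/0.85 = 4.178 in.
From the linear strain diagram with ε_cu = 0.003: ε_t = 0.003 (d − c)/c = 0.003 × (32.5 − 4.178)/4.178 = 0.0203.
Since ε_t ≥ 0.005, the section is tension-controlled.

ε_t ≈ 0.0203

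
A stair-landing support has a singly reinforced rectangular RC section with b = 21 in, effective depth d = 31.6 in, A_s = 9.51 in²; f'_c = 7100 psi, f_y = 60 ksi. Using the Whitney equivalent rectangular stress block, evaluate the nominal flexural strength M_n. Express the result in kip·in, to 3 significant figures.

T = A_s f_y = 9.51 × 60 = 570.6 kips.
a = T/(0.85 f'_c b) = 570.6/(0.85 × 7.1 × 21) = 4.502 in.
M_n = T(d − a/2) = 570.6 × (31.6 − 2.251) = 16746.5 kip·in.

M_n ≈ 16700 kip·in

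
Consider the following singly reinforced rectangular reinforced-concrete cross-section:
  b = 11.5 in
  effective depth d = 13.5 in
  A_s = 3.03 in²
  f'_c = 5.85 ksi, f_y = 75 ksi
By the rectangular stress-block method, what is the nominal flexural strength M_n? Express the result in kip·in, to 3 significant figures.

M_n ≈ 2620 kip·in

T = A_s f_y = 3.03 × 75 = 227.25 kips.
a = T/(0.85 f'_c b) = 227.25/(0.85 × 5.85 × 11.5) = 3.974 in.
M_n = T(d − a/2) = 227.25 × (13.5 − 1.987) = 2616.3 kip·in.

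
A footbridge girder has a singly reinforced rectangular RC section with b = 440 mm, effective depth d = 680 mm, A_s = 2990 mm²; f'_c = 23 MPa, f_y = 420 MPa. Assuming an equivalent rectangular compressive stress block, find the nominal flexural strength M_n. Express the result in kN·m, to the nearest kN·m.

M_n ≈ 762 kN·m

T = A_s f_y = 2990 × 420 = 1255800 N = 1255.8 kN.
From C = T: a = T/(0.85 f'_c b) = 1255800/(0.85 × 23 × 440) = 145.99 mm.
M_n = T(d − a/2) = 1255.8 kN × (680 − 72.995) mm = 762.28 kN·m.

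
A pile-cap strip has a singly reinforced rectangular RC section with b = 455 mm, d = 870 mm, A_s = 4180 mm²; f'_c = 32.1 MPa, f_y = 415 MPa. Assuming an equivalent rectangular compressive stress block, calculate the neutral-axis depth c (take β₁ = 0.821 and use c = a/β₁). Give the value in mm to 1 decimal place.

c ≈ 170.2 mm

T = A_s f_y = 4180 × 415 = 1734700 N = 1734.7 kN.
Setting C = 0.85 f'_c a b equal to T: a = 1734700/(0.85 × 32.1 × 455) = 139.730 mm.
With β₁ = 0.821, c = a/β₁ = 139.730/0.821 = 170.2 mm.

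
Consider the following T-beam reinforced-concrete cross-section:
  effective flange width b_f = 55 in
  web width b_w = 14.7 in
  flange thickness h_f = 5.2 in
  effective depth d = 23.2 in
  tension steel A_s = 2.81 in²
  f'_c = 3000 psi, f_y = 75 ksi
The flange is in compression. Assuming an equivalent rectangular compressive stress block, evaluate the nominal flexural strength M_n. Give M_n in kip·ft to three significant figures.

M_n ≈ 394 kip·ft

Tension: T = A_s f_y = 2.81 × 75 = 210.75 kips.
Try a within the flange: a = T/(0.85 f'_c b_f) = 210.75/(0.85 × 3 × 55) = 1.503 in.
Since a = 1.503 ≤ h_f = 5.2 in, the stress block lies entirely in the flange; analyse as a rectangular beam of width b_f.
M_n = T(d − a/2) = 210.75 × (23.2 − 0.7515) = 4731.0 kip·in.
M_n = 4731.0/12 = 394.25 kip·ft.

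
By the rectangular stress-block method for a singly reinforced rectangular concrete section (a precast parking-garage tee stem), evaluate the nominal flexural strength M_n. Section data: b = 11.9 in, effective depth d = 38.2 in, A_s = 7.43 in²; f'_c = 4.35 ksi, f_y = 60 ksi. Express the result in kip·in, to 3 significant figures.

T = A_s f_y = 7.43 × 60 = 445.8 kips.
a = T/(0.85 f'_c b) = 445.8/(0.85 × 4.35 × 11.9) = 10.132 in.
M_n = T(d − a/2) = 445.8 × (38.2 − 5.066) = 14771.1 kip·in.

M_n ≈ 14800 kip·in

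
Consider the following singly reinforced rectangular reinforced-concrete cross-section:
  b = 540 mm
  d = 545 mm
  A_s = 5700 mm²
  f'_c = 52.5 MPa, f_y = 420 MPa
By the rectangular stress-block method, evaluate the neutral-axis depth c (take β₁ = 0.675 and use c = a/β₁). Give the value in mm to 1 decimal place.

T = A_s f_y = 5700 × 420 = 2394000 N = 2394 kN.
Setting C = 0.85 f'_c a b equal to T: a = 2394000/(0.85 × 52.5 × 540) = 99.346 mm.
With β₁ = 0.675, c = a/β₁ = 99.346/0.675 = 147.2 mm.

c ≈ 147.2 mm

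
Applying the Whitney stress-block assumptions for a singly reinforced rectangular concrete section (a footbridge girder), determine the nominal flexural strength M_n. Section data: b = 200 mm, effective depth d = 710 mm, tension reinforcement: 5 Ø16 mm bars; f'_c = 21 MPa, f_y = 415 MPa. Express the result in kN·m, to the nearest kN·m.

M_n ≈ 272 kN·m

A_s = 5 × 201 = 1005 mm².
T = A_s f_y = 1005 × 415 = 417075 N = 417.075 kN.
From C = T: a = T/(0.85 f'_c b) = 417075/(0.85 × 21 × 200) = 116.83 mm.
M_n = T(d − a/2) = 417.075 kN × (710 − 58.415) mm = 271.76 kN·m.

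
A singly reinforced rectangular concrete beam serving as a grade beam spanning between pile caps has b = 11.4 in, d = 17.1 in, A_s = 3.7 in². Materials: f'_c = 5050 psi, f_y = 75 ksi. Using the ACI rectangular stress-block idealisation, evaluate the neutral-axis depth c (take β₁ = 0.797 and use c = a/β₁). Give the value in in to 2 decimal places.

c ≈ 7.12 in

T = A_s f_y = 3.7 × 75 = 277.5 kips.
a = T/(0.85 f'_c b) = 277.5/(0.85 × 5.05 × 11.4) = 5.6708 in.
With β₁ = 0.797, c = a/β₁ = 5.6708/0.797 = 7.12 in.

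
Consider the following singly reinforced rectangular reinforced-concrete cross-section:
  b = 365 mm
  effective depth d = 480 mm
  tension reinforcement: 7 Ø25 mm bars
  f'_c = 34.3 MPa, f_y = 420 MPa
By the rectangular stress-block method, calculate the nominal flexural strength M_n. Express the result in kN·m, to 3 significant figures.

A_s = 7 × 491 = 3437 mm².
T = A_s f_y = 3437 × 420 = 1443540 N = 1443.54 kN.
From C = T: a = T/(0.85 f'_c b) = 1443540/(0.85 × 34.3 × 365) = 135.65 mm.
M_n = T(d − a/2) = 1443.54 kN × (480 − 67.825) mm = 594.99 kN·m.

M_n ≈ 595 kN·m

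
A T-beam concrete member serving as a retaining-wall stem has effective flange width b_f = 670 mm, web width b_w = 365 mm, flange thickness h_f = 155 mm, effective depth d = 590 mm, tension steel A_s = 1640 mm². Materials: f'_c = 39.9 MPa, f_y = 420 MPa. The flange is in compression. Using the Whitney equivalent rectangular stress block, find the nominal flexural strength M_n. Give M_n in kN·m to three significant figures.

Tension: T = A_s f_y = 1640 × 420 = 688800 N.
Try a within the flange: a = T/(0.85 f'_c b_f) = 688800/(0.85 × 39.9 × 670) = 30.31 mm.
Since a = 30.31 ≤ h_f = 155 mm, the stress block lies entirely in the flange; analyse as a rectangular beam of width b_f.
M_n = T(d − a/2) = 688800 × (590 − 15.155) = 395.95 × 10⁶ N·mm.
M_n = 395.95 kN·m.

M_n ≈ 396 kN·m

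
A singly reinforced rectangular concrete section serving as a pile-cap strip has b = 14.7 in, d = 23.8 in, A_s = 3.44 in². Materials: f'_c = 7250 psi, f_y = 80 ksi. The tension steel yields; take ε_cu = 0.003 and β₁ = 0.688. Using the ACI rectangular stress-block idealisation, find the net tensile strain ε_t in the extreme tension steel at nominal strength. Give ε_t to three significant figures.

a = A_s f_y/(0.85 f'_c b) = 3.038 in.
β₁ = 0.688, so c = a/β₁ = 3.038/0.688 = 4.416 in.
From the linear strain diagram with ε_cu = 0.003: ε_t = 0.003 (d − c)/c = 0.003 × (23.8 − 4.416)/4.416 = 0.0132.
Since ε_t ≥ 0.005, the section is tension-controlled.

ε_t ≈ 0.0132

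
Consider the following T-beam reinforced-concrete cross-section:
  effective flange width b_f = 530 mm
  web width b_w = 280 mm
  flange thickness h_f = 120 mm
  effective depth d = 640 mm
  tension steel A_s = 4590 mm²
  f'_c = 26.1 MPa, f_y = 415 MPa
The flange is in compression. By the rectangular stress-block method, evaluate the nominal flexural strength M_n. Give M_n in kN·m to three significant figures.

M_n ≈ 1060 kN·m

Tension: T = A_s f_y = 4590 × 415 = 1904850 N.
Try a within the flange: a = T/(0.85 f'_c b_f) = 1904850/(0.85 × 26.1 × 530) = 162.00 mm.
a = 162.00 > h_f = 120 mm: the block extends into the web. Split into flange-overhang and web parts.
C_f = 0.85 f'_c (b_f − b_w) h_f = 0.85 × 26.1 × (530 − 280) × 120 = 665550 N.
Remaining web compression depth: a_w = (T − C_f)/(0.85 f'_c b_w) = (1904850 − 665550)/(0.85 × 26.1 × 280) = 199.51 mm.
M_n = C_f(d − h_f/2) + (T − C_f)(d − a_w/2) = 665550 × (640 − 60) + 1239300 × (640 − 99.755) = 386.02 + 669.53 = 1055.55 × 10⁶ N·mm.
M_n = 1055.55 kN·m.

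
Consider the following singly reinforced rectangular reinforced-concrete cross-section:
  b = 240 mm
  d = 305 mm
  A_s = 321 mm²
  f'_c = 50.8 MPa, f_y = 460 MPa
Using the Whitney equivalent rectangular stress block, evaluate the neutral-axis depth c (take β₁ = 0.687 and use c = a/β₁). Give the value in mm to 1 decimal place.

T = A_s f_y = 321 × 460 = 147660 N = 147.66 kN.
Setting C = 0.85 f'_c a b equal to T: a = 147660/(0.85 × 50.8 × 240) = 14.248 mm.
With β₁ = 0.687, c = a/β₁ = 14.248/0.687 = 20.7 mm.

c ≈ 20.7 mm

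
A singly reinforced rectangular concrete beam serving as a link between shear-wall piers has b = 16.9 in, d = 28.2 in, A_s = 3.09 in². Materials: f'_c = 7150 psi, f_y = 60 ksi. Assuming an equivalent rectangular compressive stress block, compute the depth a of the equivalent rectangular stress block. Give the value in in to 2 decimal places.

T = A_s f_y = 3.09 × 60 = 185.4 kips.
a = T/(0.85 f'_c b) = 185.4/(0.85 × 7.15 × 16.9) = 1.81 in.

a ≈ 1.81 in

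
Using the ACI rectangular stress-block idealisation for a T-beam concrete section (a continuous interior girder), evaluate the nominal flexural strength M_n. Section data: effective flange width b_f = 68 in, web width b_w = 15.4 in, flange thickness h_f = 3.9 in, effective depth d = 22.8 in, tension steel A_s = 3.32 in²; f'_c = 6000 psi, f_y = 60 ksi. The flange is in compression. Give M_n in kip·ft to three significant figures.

M_n ≈ 374 kip·ft

Tension: T = A_s f_y = 3.32 × 60 = 199.2 kips.
Try a within the flange: a = T/(0.85 f'_c b_f) = 199.2/(0.85 × 6 × 68) = 0.574 in.
Since a = 0.574 ≤ h_f = 3.9 in, the stress block lies entirely in the flange; analyse as a rectangular beam of width b_f.
M_n = T(d − a/2) = 199.2 × (22.8 − 0.287) = 4484.6 kip·in.
M_n = 4484.6/12 = 373.72 kip·ft.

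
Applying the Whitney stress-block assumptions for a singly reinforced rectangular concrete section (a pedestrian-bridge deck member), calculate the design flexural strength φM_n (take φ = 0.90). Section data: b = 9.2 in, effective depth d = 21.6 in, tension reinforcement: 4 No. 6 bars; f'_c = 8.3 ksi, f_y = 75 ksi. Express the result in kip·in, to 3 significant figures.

φM_n ≈ 2450 kip·in

A_s = 4 × 0.44 = 1.76 in².
T = A_s f_y = 1.76 × 75 = 132 kips.
a = T/(0.85 f'_c b) = 132/(0.85 × 8.3 × 9.2) = 2.034 in.
M_n = T(d − a/2) = 132 × (21.6 − 1.017) = 2717.0 kip·in.
φM_n = 0.90 × 2717.0 = 2445.3 kip·in.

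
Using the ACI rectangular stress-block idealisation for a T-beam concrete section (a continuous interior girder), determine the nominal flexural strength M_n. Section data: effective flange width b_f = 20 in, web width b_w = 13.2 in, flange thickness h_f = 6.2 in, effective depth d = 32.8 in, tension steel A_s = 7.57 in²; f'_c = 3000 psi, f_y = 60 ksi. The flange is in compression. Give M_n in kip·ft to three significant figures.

Tension: T = A_s f_y = 7.57 × 60 = 454.2 kips.
Try a within the flange: a = T/(0.85 f'_c b_f) = 454.2/(0.85 × 3 × 20) = 8.906 in.
a = 8.906 > h_f = 6.2 in: the block extends into the web. Split into flange-overhang and web parts.
C_f = 0.85 f'_c (b_f − b_w) h_f = 0.85 × 3 × (20 − 13.2) × 6.2 = 107.5 kips.
Remaining web compression depth: a_w = (T − C_f)/(0.85 f'_c b_w) = (454.2 − 107.5)/(0.85 × 3 × 13.2) = 10.300 in.
M_n = C_f(d − h_f/2) + (T − C_f)(d − a_w/2) = 107.5 × (32.8 − 3.1) + 346.7 × (32.8 − 5.15) = 3192.8 + 9586.3 = 12779.1 kip·in.
M_n = 12779.1/12 = 1064.93 kip·ft.

M_n ≈ 1060 kip·ft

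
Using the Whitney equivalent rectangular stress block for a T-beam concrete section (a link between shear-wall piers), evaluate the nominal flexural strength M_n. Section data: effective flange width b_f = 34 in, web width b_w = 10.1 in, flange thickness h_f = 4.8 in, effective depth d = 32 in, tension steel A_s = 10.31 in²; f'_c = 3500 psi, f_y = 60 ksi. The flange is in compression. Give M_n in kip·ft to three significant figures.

M_n ≈ 1470 kip·ft

Tension: T = A_s f_y = 10.31 × 60 = 618.6 kips.
Try a within the flange: a = T/(0.85 f'_c b_f) = 618.6/(0.85 × 3.5 × 34) = 6.116 in.
a = 6.116 > h_f = 4.8 in: the block extends into the web. Split into flange-overhang and web parts.
C_f = 0.85 f'_c (b_f − b_w) h_f = 0.85 × 3.5 × (34 − 10.1) × 4.8 = 341.3 kips.
Remaining web compression depth: a_w = (T − C_f)/(0.85 f'_c b_w) = (618.6 − 341.3)/(0.85 × 3.5 × 10.1) = 9.229 in.
M_n = C_f(d − h_f/2) + (T − C_f)(d − a_w/2) = 341.3 × (32 − 2.4) + 277.3 × (32 − 4.6145) = 10102.5 + 7594.0 = 17696.5 kip·in.
M_n = 17696.5/12 = 1474.71 kip·ft.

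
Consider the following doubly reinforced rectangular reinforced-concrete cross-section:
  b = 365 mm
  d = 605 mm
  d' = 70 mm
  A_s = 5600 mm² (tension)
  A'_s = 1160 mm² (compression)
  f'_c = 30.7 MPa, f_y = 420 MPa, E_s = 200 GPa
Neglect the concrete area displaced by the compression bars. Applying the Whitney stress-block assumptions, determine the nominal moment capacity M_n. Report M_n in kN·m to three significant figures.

M_n ≈ 1210 kN·m

Assume both tension and compression steel yield.
Net tension couple steel: A_s − A'_s = 4440 mm².
a = (A_s − A'_s) f_y / (0.85 f'_c b) = 1864800/(0.85 × 30.7 × 365) = 195.79 mm.
c = a/β₁ = 195.79/0.831 = 235.61 mm; ε'_s = 0.003(c − d')/c = 0.0021 ≥ f_y/E_s = 0.0021, so compression steel does yield.
M_n = (A_s − A'_s) f_y (d − a/2) + A'_s f_y (d − d') = [1864800 × (605 − 97.895) + 487200 × (605 − 70)] × 10⁻⁶ = 945.65 + 260.65 = 1206.30 kN·m.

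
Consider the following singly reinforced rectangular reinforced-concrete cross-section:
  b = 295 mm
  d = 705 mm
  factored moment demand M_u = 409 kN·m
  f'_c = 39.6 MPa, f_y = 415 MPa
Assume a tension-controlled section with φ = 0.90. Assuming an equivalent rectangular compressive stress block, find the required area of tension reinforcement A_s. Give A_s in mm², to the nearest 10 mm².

M_n = M_u/φ = 409/0.90 = 454.444 kN·m.
With M_n = 0.85 f'_c a b (d − a/2), solve the quadratic for a:
a = d − √(d² − 2M_n/(0.85 f'_c b)) = 705 − √(705² − 2 × 454.444×10⁶/(0.85 × 39.6 × 295)) = 68.22 mm.
A_s = 0.85 f'_c a b / f_y = 0.85 × 39.6 × 68.22 × 295 / 415 = 1632.3 mm².

A_s ≈ 1630 mm²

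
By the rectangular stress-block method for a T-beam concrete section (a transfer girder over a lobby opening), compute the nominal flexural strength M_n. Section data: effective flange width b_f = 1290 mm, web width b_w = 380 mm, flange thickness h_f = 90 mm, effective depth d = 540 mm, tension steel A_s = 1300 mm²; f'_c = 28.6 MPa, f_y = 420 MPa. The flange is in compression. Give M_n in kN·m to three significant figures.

M_n ≈ 290 kN·m

Tension: T = A_s f_y = 1300 × 420 = 546000 N.
Try a within the flange: a = T/(0.85 f'_c b_f) = 546000/(0.85 × 28.6 × 1290) = 17.41 mm.
Since a = 17.41 ≤ h_f = 90 mm, the stress block lies entirely in the flange; analyse as a rectangular beam of width b_f.
M_n = T(d − a/2) = 546000 × (540 − 8.705) = 290.09 × 10⁶ N·mm.
M_n = 290.09 kN·m.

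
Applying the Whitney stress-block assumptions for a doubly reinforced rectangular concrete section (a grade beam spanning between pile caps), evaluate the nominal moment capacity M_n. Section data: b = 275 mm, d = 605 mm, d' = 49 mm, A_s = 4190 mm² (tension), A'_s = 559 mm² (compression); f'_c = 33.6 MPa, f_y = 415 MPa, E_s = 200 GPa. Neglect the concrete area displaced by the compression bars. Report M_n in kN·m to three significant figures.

Assume both tension and compression steel yield.
Net tension couple steel: A_s − A'_s = 3631 mm².
a = (A_s − A'_s) f_y / (0.85 f'_c b) = 1506865/(0.85 × 33.6 × 275) = 191.86 mm.
c = a/β₁ = 191.86/0.81 = 236.86 mm; ε'_s = 0.003(c − d')/c = 0.0024 ≥ f_y/E_s = 0.0021, so compression steel does yield.
M_n = (A_s − A'_s) f_y (d − a/2) + A'_s f_y (d − d') = [1506865 × (605 − 95.93) + 231985 × (605 − 49)] × 10⁻⁶ = 767.10 + 128.98 = 896.08 kN·m.

M_n ≈ 896 kN·m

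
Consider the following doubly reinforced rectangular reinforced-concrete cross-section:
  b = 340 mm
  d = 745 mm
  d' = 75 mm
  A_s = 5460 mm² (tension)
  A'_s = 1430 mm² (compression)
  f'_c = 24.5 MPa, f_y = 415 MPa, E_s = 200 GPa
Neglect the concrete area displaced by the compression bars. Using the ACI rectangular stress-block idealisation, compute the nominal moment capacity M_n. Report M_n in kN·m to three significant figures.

M_n ≈ 1450 kN·m

Assume both tension and compression steel yield.
Net tension couple steel: A_s − A'_s = 4030 mm².
a = (A_s − A'_s) f_y / (0.85 f'_c b) = 1672450/(0.85 × 24.5 × 340) = 236.21 mm.
c = a/β₁ = 236.21/0.85 = 277.89 mm; ε'_s = 0.003(c − d')/c = 0.0022 ≥ f_y/E_s = 0.0021, so compression steel does yield.
M_n = (A_s − A'_s) f_y (d − a/2) + A'_s f_y (d − d') = [1672450 × (745 − 118.105) + 593450 × (745 − 75)] × 10⁻⁶ = 1048.45 + 397.61 = 1446.06 kN·m.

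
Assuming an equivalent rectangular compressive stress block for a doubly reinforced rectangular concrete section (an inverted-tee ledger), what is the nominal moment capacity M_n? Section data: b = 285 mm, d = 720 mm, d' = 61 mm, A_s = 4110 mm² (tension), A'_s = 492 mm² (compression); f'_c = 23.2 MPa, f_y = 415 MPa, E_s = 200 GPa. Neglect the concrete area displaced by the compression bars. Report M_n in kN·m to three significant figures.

M_n ≈ 1020 kN·m

Assume both tension and compression steel yield.
Net tension couple steel: A_s − A'_s = 3618 mm².
a = (A_s − A'_s) f_y / (0.85 f'_c b) = 1501470/(0.85 × 23.2 × 285) = 267.16 mm.
c = a/β₁ = 267.16/0.85 = 314.31 mm; ε'_s = 0.003(c − d')/c = 0.0024 ≥ f_y/E_s = 0.0021, so compression steel does yield.
M_n = (A_s − A'_s) f_y (d − a/2) + A'_s f_y (d − d') = [1501470 × (720 − 133.58) + 204180 × (720 − 61)] × 10⁻⁶ = 880.49 + 134.55 = 1015.04 kN·m.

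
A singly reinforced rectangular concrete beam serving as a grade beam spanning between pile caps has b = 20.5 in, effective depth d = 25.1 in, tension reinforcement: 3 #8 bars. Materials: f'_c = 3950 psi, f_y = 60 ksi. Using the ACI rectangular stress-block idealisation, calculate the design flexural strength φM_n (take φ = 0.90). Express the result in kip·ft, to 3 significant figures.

φM_n ≈ 257 kip·ft

A_s = 3 × 0.79 = 2.37 in².
T = A_s f_y = 2.37 × 60 = 142.2 kips.
a = T/(0.85 f'_c b) = 142.2/(0.85 × 3.95 × 20.5) = 2.066 in.
M_n = T(d − a/2) = 142.2 × (25.1 − 1.033) = 3422.3 kip·in = 3422.3/12 = 285.19 kip·ft.
φM_n = 0.90 × 285.19 = 256.67 kip·ft.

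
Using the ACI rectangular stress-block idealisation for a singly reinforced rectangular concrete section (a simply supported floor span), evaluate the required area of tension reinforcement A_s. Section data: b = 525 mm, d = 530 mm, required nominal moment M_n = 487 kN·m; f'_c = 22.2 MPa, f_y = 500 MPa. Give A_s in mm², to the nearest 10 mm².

With M_n = 0.85 f'_c a b (d − a/2), solve the quadratic for a:
a = d − √(d² − 2M_n/(0.85 f'_c b)) = 530 − √(530² − 2 × 487×10⁶/(0.85 × 22.2 × 525)) = 102.70 mm.
A_s = 0.85 f'_c a b / f_y = 0.85 × 22.2 × 102.70 × 525 / 500 = 2034.8 mm².

A_s ≈ 2030 mm²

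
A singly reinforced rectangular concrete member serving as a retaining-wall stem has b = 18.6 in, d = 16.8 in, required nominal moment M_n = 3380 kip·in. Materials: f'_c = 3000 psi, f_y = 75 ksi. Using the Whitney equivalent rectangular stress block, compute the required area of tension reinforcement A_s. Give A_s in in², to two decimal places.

From M_n = 0.85 f'_c a b (d − a/2):
a = d − √(d² − 2M_n/(0.85 f'_c b)) = 16.8 − √(16.8² − 2 × 3380/(0.85 × 3 × 18.6)) = 4.980 in.
A_s = 0.85 f'_c a b / f_y = 0.85 × 3 × 4.980 × 18.6 / 75 = 3.149 in².

A_s ≈ 3.15 in²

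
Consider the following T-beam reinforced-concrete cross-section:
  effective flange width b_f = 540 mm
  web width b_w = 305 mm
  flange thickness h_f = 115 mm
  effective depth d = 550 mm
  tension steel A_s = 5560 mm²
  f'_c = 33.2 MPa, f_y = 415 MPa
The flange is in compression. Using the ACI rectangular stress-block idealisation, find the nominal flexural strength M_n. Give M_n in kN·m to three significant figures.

M_n ≈ 1090 kN·m

Tension: T = A_s f_y = 5560 × 415 = 2307400 N.
Try a within the flange: a = T/(0.85 f'_c b_f) = 2307400/(0.85 × 33.2 × 540) = 151.42 mm.
a = 151.42 > h_f = 115 mm: the block extends into the web. Split into flange-overhang and web parts.
C_f = 0.85 f'_c (b_f − b_w) h_f = 0.85 × 33.2 × (540 − 305) × 115 = 762646 N.
Remaining web compression depth: a_w = (T − C_f)/(0.85 f'_c b_w) = (2307400 − 762646)/(0.85 × 33.2 × 305) = 179.47 mm.
M_n = C_f(d − h_f/2) + (T − C_f)(d − a_w/2) = 762646 × (550 − 57.5) + 1544754 × (550 − 89.735) = 375.60 + 711.00 = 1086.60 × 10⁶ N·mm.
M_n = 1086.60 kN·m.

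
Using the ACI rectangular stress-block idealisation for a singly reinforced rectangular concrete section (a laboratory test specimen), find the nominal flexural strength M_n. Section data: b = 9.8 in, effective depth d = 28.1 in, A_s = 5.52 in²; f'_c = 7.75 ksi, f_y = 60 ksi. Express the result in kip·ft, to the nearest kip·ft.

T = A_s f_y = 5.52 × 60 = 331.2 kips.
a = T/(0.85 f'_c b) = 331.2/(0.85 × 7.75 × 9.8) = 5.130 in.
M_n = T(d − a/2) = 331.2 × (28.1 − 2.565) = 8457.2 kip·in = 8457.2/12 = 704.77 kip·ft.

M_n ≈ 705 kip·ft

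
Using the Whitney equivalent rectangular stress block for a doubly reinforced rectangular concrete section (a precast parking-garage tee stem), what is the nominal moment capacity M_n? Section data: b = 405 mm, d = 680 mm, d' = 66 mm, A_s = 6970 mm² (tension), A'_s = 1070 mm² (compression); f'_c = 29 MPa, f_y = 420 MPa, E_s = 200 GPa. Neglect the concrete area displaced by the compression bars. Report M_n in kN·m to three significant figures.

M_n ≈ 1650 kN·m

Assume both tension and compression steel yield.
Net tension couple steel: A_s − A'_s = 5900 mm².
a = (A_s − A'_s) f_y / (0.85 f'_c b) = 2478000/(0.85 × 29 × 405) = 248.22 mm.
c = a/β₁ = 248.22/0.843 = 294.45 mm; ε'_s = 0.003(c − d')/c = 0.0023 ≥ f_y/E_s = 0.0021, so compression steel does yield.
M_n = (A_s − A'_s) f_y (d − a/2) + A'_s f_y (d − d') = [2478000 × (680 − 124.11) + 449400 × (680 − 66)] × 10⁻⁶ = 1377.50 + 275.93 = 1653.43 kN·m.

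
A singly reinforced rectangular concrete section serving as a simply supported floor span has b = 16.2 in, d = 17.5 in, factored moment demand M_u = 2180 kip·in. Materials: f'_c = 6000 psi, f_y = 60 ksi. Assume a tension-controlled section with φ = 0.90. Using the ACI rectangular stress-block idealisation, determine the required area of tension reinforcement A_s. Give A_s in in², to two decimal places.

A_s ≈ 2.43 in²

M_n = M_u/φ = 2180/0.90 = 2422.22 kip·in.
From M_n = 0.85 f'_c a b (d − a/2):
a = d − √(d² − 2M_n/(0.85 f'_c b)) = 17.5 − √(17.5² − 2 × 2422.22/(0.85 × 6 × 16.2)) = 1.764 in.
A_s = 0.85 f'_c a b / f_y = 0.85 × 6 × 1.764 × 16.2 / 60 = 2.429 in².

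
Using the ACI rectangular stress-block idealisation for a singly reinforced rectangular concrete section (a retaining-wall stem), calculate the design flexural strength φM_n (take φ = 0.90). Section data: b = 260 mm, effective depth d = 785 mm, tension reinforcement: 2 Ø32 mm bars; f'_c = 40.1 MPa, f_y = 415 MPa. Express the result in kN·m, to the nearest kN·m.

A_s = 2 × 804 = 1608 mm².
T = A_s f_y = 1608 × 415 = 667320 N = 667.32 kN.
From C = T: a = T/(0.85 f'_c b) = 667320/(0.85 × 40.1 × 260) = 75.30 mm.
M_n = T(d − a/2) = 667.32 kN × (785 − 37.65) mm = 498.72 kN·m.
φM_n = 0.90 × 498.72 = 448.85 kN·m.

φM_n ≈ 449 kN·m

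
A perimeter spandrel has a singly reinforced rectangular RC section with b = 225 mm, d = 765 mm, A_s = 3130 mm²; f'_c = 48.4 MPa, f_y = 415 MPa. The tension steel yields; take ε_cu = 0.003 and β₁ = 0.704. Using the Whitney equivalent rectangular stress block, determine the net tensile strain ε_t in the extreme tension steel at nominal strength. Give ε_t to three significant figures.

a = A_s f_y/(0.85 f'_c b) = 140.33 mm.
β₁ = 0.704, so c = a/β₁ = 140.33/0.704 = 199.33 mm.
From the linear strain diagram with ε_cu = 0.003: ε_t = 0.003 (d − c)/c = 0.003 × (765 − 199.33)/199.33 = 0.00851.
Since ε_t ≥ 0.005, the section is tension-controlled.

ε_t ≈ 0.00851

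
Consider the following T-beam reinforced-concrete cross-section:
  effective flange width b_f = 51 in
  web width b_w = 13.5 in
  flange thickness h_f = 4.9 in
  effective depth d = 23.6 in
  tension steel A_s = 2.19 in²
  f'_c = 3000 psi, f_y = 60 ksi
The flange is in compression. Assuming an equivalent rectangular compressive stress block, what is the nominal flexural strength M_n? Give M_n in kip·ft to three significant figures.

Tension: T = A_s f_y = 2.19 × 60 = 131.4 kips.
Try a within the flange: a = T/(0.85 f'_c b_f) = 131.4/(0.85 × 3 × 51) = 1.010 in.
Since a = 1.010 ≤ h_f = 4.9 in, the stress block lies entirely in the flange; analyse as a rectangular beam of width b_f.
M_n = T(d − a/2) = 131.4 × (23.6 − 0.505) = 3034.7 kip·in.
M_n = 3034.7/12 = 252.89 kip·ft.

M_n ≈ 253 kip·ft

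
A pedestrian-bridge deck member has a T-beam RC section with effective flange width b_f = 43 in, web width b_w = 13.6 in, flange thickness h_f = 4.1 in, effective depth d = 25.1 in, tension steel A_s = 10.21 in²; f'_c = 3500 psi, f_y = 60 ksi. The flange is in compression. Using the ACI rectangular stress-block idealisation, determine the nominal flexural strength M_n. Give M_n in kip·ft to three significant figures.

Tension: T = A_s f_y = 10.21 × 60 = 612.6 kips.
Try a within the flange: a = T/(0.85 f'_c b_f) = 612.6/(0.85 × 3.5 × 43) = 4.789 in.
a = 4.789 > h_f = 4.1 in: the block extends into the web. Split into flange-overhang and web parts.
C_f = 0.85 f'_c (b_f − b_w) h_f = 0.85 × 3.5 × (43 − 13.6) × 4.1 = 358.6 kips.
Remaining web compression depth: a_w = (T − C_f)/(0.85 f'_c b_w) = (612.6 − 358.6)/(0.85 × 3.5 × 13.6) = 6.278 in.
M_n = C_f(d − h_f/2) + (T − C_f)(d − a_w/2) = 358.6 × (25.1 − 2.05) + 254 × (25.1 − 3.139) = 8265.7 + 5578.1 = 13843.8 kip·in.
M_n = 13843.8/12 = 1153.65 kip·ft.

M_n ≈ 1150 kip·ft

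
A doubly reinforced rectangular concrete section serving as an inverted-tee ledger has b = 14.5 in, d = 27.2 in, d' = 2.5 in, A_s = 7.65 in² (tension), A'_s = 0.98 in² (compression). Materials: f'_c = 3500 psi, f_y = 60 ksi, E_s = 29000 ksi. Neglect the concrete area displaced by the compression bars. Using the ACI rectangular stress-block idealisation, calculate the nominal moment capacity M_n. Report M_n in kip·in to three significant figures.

M_n ≈ 10500 kip·in

Assume both steels yield.
a = (A_s − A'_s) f_y/(0.85 f'_c b) = (7.65 − 0.98) × 60/(0.85 × 3.5 × 14.5) = 9.277 in.
c = a/β₁ = 9.277/0.85 = 10.914 in; ε'_s = 0.003(c − d')/c = 0.0023 ≥ ε_y = 0.0021, so the compression steel yields.
M_n = (A_s − A'_s) f_y (d − a/2) + A'_s f_y (d − d') = 400.2 × (27.2 − 4.6385) + 58.8 × (27.2 − 2.5) = 9029.1 + 1452.4 = 10481.5 kip·in.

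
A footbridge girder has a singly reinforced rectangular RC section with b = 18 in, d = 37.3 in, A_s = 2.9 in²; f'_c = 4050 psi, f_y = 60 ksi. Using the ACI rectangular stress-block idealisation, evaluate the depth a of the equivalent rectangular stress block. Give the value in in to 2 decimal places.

T = A_s f_y = 2.9 × 60 = 174 kips.
a = T/(0.85 f'_c b) = 174/(0.85 × 4.05 × 18) = 2.81 in.

a ≈ 2.81 in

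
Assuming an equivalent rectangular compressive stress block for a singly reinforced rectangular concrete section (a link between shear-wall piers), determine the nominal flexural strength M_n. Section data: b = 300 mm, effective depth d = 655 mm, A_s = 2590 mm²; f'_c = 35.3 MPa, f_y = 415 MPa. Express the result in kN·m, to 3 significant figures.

T = A_s f_y = 2590 × 415 = 1074850 N = 1074.85 kN.
From C = T: a = T/(0.85 f'_c b) = 1074850/(0.85 × 35.3 × 300) = 119.41 mm.
M_n = T(d − a/2) = 1074.85 kN × (655 − 59.705) mm = 639.85 kN·m.

M_n ≈ 640 kN·m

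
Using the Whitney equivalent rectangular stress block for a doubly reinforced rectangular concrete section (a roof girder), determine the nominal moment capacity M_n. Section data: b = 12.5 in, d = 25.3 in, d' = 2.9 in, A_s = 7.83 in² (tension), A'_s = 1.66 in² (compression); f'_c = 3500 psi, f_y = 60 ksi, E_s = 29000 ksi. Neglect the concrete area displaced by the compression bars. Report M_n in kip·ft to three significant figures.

M_n ≈ 813 kip·ft

Assume both steels yield.
a = (A_s − A'_s) f_y/(0.85 f'_c b) = (7.83 − 1.66) × 60/(0.85 × 3.5 × 12.5) = 9.955 in.
c = a/β₁ = 9.955/0.85 = 11.712 in; ε'_s = 0.003(c − d')/c = 0.0023 ≥ ε_y = 0.0021, so the compression steel yields.
M_n = (A_s − A'_s) f_y (d − a/2) + A'_s f_y (d − d') = 370.2 × (25.3 − 4.9775) + 99.6 × (25.3 − 2.9) = 7523.4 + 2231.0 = 9754.4 kip·in = 9754.4/12 = 812.87 kip·ft.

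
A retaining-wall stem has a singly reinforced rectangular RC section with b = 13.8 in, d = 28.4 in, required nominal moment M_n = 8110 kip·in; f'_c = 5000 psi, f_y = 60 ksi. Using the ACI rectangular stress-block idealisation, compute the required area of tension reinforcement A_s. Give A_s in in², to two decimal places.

A_s ≈ 5.26 in²

From M_n = 0.85 f'_c a b (d − a/2):
a = d − √(d² − 2M_n/(0.85 f'_c b)) = 28.4 − √(28.4² − 2 × 8110/(0.85 × 5 × 13.8)) = 5.378 in.
A_s = 0.85 f'_c a b / f_y = 0.85 × 5 × 5.378 × 13.8 / 60 = 5.257 in².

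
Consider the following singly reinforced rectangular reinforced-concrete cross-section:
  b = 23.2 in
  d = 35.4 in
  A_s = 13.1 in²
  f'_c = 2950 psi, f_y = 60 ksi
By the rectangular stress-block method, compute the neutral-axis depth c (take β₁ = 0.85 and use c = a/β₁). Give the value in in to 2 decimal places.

c ≈ 15.90 in

T = A_s f_y = 13.1 × 60 = 786 kips.
a = T/(0.85 f'_c b) = 786/(0.85 × 2.95 × 23.2) = 13.5112 in.
With β₁ = 0.85, c = a/β₁ = 13.5112/0.85 = 15.90 in.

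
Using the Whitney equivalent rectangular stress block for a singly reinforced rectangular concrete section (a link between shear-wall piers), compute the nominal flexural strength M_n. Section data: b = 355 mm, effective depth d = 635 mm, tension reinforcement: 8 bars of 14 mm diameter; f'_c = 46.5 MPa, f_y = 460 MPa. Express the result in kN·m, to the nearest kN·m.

M_n ≈ 348 kN·m

A_s = 8 × 154 = 1232 mm².
T = A_s f_y = 1232 × 460 = 566720 N = 566.72 kN.
From C = T: a = T/(0.85 f'_c b) = 566720/(0.85 × 46.5 × 355) = 40.39 mm.
M_n = T(d − a/2) = 566.72 kN × (635 − 20.195) mm = 348.42 kN·m.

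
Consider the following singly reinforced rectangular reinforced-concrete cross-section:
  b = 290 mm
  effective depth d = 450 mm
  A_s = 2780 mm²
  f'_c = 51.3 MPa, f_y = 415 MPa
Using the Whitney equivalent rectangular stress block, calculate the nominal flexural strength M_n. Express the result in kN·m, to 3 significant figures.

M_n ≈ 467 kN·m

T = A_s f_y = 2780 × 415 = 1153700 N = 1153.7 kN.
From C = T: a = T/(0.85 f'_c b) = 1153700/(0.85 × 51.3 × 290) = 91.23 mm.
M_n = T(d − a/2) = 1153.7 kN × (450 − 45.615) mm = 466.54 kN·m.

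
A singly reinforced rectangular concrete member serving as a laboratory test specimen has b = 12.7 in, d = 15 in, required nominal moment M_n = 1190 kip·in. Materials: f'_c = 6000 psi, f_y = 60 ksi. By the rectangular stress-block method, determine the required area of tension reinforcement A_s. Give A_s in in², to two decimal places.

A_s ≈ 1.38 in²

From M_n = 0.85 f'_c a b (d − a/2):
a = d − √(d² − 2M_n/(0.85 f'_c b)) = 15 − √(15² − 2 × 1190/(0.85 × 6 × 12.7)) = 1.279 in.
A_s = 0.85 f'_c a b / f_y = 0.85 × 6 × 1.279 × 12.7 / 60 = 1.381 in².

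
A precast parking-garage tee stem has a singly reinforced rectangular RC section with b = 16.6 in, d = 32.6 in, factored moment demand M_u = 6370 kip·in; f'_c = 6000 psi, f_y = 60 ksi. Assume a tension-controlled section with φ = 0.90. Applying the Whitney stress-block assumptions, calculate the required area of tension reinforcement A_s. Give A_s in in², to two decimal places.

M_n = M_u/φ = 6370/0.90 = 7077.78 kip·in.
From M_n = 0.85 f'_c a b (d − a/2):
a = d − √(d² − 2M_n/(0.85 f'_c b)) = 32.6 − √(32.6² − 2 × 7077.78/(0.85 × 6 × 16.6)) = 2.674 in.
A_s = 0.85 f'_c a b / f_y = 0.85 × 6 × 2.674 × 16.6 / 60 = 3.773 in².

A_s ≈ 3.77 in²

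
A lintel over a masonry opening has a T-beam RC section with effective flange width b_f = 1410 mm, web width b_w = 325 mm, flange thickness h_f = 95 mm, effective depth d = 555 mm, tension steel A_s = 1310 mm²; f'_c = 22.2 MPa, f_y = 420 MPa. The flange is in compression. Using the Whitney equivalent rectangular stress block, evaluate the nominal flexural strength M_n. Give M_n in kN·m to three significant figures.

Tension: T = A_s f_y = 1310 × 420 = 550200 N.
Try a within the flange: a = T/(0.85 f'_c b_f) = 550200/(0.85 × 22.2 × 1410) = 20.68 mm.
Since a = 20.68 ≤ h_f = 95 mm, the stress block lies entirely in the flange; analyse as a rectangular beam of width b_f.
M_n = T(d − a/2) = 550200 × (555 − 10.34) = 299.67 × 10⁶ N·mm.
M_n = 299.67 kN·m.

M_n ≈ 300 kN·m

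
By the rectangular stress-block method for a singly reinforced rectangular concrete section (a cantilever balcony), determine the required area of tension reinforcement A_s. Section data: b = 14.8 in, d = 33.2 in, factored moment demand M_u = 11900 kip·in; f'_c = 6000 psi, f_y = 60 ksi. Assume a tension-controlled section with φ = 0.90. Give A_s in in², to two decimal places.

M_n = M_u/φ = 11900/0.90 = 13222.2 kip·in.
From M_n = 0.85 f'_c a b (d − a/2):
a = d − √(d² − 2M_n/(0.85 f'_c b)) = 33.2 − √(33.2² − 2 × 13222.2/(0.85 × 6 × 14.8)) = 5.779 in.
A_s = 0.85 f'_c a b / f_y = 0.85 × 6 × 5.779 × 14.8 / 60 = 7.270 in².

A_s ≈ 7.27 in²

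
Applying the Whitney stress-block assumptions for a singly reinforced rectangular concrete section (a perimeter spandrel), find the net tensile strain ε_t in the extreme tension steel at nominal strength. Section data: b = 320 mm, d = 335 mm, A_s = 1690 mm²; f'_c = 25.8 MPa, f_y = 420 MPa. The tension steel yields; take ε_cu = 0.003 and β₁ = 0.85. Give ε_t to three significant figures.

ε_t ≈ 0.00545

a = A_s f_y/(0.85 f'_c b) = 101.15 mm.
β₁ = 0.85, so c = a/β₁ = 101.15/0.85 = 119.00 mm.
From the linear strain diagram with ε_cu = 0.003: ε_t = 0.003 (d − c)/c = 0.003 × (335 − 119.00)/119.00 = 0.00545.
Since ε_t ≥ 0.005, the section is tension-controlled.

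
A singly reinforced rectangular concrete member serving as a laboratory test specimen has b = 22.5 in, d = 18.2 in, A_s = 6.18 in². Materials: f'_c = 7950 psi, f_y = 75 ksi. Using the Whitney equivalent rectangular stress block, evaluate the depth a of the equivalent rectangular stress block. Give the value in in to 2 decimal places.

a ≈ 3.05 in

T = A_s f_y = 6.18 × 75 = 463.5 kips.
a = T/(0.85 f'_c b) = 463.5/(0.85 × 7.95 × 22.5) = 3.05 in.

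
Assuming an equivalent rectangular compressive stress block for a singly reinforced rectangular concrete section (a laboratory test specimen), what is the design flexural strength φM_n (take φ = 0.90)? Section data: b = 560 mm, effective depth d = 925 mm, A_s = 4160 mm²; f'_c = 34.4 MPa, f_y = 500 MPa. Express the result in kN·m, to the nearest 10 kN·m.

T = A_s f_y = 4160 × 500 = 2080000 N = 2080 kN.
From C = T: a = T/(0.85 f'_c b) = 2080000/(0.85 × 34.4 × 560) = 127.03 mm.
M_n = T(d − a/2) = 2080 kN × (925 − 63.515) mm = 1791.89 kN·m.
φM_n = 0.90 × 1791.89 = 1612.70 kN·m.

φM_n ≈ 1610 kN·m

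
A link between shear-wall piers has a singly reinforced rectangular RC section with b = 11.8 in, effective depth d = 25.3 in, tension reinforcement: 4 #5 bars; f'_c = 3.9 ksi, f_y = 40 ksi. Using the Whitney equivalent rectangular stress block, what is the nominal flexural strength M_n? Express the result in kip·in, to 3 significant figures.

M_n ≈ 1220 kip·in

A_s = 4 × 0.31 = 1.24 in².
T = A_s f_y = 1.24 × 40 = 49.6 kips.
a = T/(0.85 f'_c b) = 49.6/(0.85 × 3.9 × 11.8) = 1.268 in.
M_n = T(d − a/2) = 49.6 × (25.3 − 0.634) = 1223.4 kip·in.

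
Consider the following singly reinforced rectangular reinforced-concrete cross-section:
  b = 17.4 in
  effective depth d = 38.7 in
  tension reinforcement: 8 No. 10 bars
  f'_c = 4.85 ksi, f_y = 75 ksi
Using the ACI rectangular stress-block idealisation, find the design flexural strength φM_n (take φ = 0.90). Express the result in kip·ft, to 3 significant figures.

φM_n ≈ 1910 kip·ft

A_s = 8 × 1.27 = 10.16 in².
T = A_s f_y = 10.16 × 75 = 762 kips.
a = T/(0.85 f'_c b) = 762/(0.85 × 4.85 × 17.4) = 10.623 in.
M_n = T(d − a/2) = 762 × (38.7 − 5.3115) = 25442.0 kip·in = 25442.0/12 = 2120.17 kip·ft.
φM_n = 0.90 × 2120.17 = 1908.15 kip·ft.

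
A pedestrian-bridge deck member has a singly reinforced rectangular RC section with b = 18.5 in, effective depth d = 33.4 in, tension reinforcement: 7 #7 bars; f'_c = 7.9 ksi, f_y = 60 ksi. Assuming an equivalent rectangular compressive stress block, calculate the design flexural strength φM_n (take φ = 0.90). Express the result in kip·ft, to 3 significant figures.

A_s = 7 × 0.6 = 4.2 in².
T = A_s f_y = 4.2 × 60 = 252 kips.
a = T/(0.85 f'_c b) = 252/(0.85 × 7.9 × 18.5) = 2.029 in.
M_n = T(d − a/2) = 252 × (33.4 − 1.0145) = 8161.1 kip·in = 8161.1/12 = 680.09 kip·ft.
φM_n = 0.90 × 680.09 = 612.08 kip·ft.

φM_n ≈ 612 kip·ft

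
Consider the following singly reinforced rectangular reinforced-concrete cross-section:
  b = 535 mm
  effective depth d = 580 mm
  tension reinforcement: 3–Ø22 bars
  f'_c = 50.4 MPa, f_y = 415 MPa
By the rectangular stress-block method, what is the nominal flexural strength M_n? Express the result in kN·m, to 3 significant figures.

A_s = 3 × 380 = 1140 mm².
T = A_s f_y = 1140 × 415 = 473100 N = 473.1 kN.
From C = T: a = T/(0.85 f'_c b) = 473100/(0.85 × 50.4 × 535) = 20.64 mm.
M_n = T(d − a/2) = 473.1 kN × (580 − 10.32) mm = 269.52 kN·m.

M_n ≈ 270 kN·m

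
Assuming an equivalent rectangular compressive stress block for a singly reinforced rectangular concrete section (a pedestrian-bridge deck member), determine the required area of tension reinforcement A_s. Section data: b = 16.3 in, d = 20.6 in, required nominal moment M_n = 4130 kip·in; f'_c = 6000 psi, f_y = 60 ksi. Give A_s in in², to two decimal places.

From M_n = 0.85 f'_c a b (d − a/2):
a = d − √(d² − 2M_n/(0.85 f'_c b)) = 20.6 − √(20.6² − 2 × 4130/(0.85 × 6 × 16.3)) = 2.572 in.
A_s = 0.85 f'_c a b / f_y = 0.85 × 6 × 2.572 × 16.3 / 60 = 3.564 in².

A_s ≈ 3.56 in²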